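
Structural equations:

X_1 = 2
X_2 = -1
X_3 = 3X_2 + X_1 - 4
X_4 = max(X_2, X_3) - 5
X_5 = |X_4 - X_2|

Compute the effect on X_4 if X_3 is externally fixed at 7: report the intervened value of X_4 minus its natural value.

8

The intervention breaks the incoming arrows to X_3: X_3 = 3X_2 + X_1 - 4 no longer applies, and X_3 = 7.
X_4 = max(X_2, X_3) - 5  [with X_2=-1, X_3=7]  = 2
Without intervention: X_3 = 3X_2 + X_1 - 4  [with X_2=-1, X_1=2]  = -5; X_4 = max(X_2, X_3) - 5  [with X_2=-1, X_3=-5]  = -6.
Change = 2 − (-6) = 8.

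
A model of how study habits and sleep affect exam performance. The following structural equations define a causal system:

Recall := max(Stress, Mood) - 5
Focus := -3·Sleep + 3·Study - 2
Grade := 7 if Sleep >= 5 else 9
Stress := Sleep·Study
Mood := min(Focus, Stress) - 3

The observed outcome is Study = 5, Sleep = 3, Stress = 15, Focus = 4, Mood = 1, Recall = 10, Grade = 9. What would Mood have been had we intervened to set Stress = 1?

-2

do(Stress=1) replaces the equation Stress := Sleep·Study with the constant Stress = 1.
Focus = -3·Sleep + 3·Study - 2  [with Sleep=3, Study=5]  = 4
Mood = min(Focus, Stress) - 3  [with Focus=4, Stress=1]  = -2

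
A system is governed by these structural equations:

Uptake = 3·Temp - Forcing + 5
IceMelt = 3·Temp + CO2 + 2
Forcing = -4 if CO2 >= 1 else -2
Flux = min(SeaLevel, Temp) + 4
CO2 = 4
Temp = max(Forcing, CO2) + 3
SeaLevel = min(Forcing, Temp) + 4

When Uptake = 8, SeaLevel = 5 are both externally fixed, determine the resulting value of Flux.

Setting Uptake = 8, SeaLevel = 5 by intervention discards those variables' equations.
Forcing = -4 if CO2 >= 1 else -2  [with CO2=4]  = -4
Temp = max(Forcing, CO2) + 3  [with Forcing=-4, CO2=4]  = 7
Flux = min(SeaLevel, Temp) + 4  [with SeaLevel=5, Temp=7]  = 9

9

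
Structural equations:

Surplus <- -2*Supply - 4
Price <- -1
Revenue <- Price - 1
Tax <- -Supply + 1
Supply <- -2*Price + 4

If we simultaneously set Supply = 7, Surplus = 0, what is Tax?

The joint intervention fixes Supply = 7, Surplus = 0, removing each variable's own equation.
Tax = -Supply + 1  [with Supply=7]  = -6

-6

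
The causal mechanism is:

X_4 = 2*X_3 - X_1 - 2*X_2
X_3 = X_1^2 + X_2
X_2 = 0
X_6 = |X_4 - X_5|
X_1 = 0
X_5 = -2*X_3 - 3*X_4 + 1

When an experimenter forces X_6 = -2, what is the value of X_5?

do(X_6=-2) replaces the equation X_6 = |X_4 - X_5| with the constant X_6 = -2.
Since X_5 is not a descendant of the intervened variable, it is unaffected.
X_3 = X_1^2 + X_2  [with X_1=0, X_2=0]  = 0
X_4 = 2*X_3 - X_1 - 2*X_2  [with X_3=0, X_1=0, X_2=0]  = 0
X_5 = -2*X_3 - 3*X_4 + 1  [with X_3=0, X_4=0]  = 1

1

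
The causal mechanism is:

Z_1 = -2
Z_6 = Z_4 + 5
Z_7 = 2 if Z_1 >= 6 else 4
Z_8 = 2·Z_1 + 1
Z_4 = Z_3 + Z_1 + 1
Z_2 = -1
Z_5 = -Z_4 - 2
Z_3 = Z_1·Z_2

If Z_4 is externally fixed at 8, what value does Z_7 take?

4

The intervention breaks the incoming arrows to Z_4: Z_4 = Z_3 + Z_1 + 1 no longer applies, and Z_4 = 8.
No directed path runs from Z_4 to Z_7, so Z_7 keeps its natural value.
Z_7 = 2 if Z_1 >= 6 else 4  [with Z_1=-2]  = 4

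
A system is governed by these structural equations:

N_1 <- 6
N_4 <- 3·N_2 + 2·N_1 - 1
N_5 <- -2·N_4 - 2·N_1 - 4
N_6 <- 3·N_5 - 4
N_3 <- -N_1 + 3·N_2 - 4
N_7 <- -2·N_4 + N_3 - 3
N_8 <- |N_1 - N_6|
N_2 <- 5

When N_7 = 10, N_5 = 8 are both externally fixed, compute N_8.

14

Under do(N_7 = 10, N_5 = 8), each intervened variable's structural equation is replaced by its fixed value.
N_6 = 3·N_5 - 4  [with N_5=8]  = 20
N_8 = |N_1 - N_6|  [with N_1=6, N_6=20]  = 14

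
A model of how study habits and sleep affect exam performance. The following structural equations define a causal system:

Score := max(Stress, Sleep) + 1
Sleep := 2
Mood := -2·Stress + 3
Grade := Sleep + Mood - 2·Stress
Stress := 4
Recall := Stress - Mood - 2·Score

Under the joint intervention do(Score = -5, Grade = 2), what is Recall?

19

The joint intervention fixes Score = -5, Grade = 2, removing each variable's own equation.
Mood = -2·Stress + 3  [with Stress=4]  = -5
Recall = Stress - Mood - 2·Score  [with Stress=4, Mood=-5, Score=-5]  = 19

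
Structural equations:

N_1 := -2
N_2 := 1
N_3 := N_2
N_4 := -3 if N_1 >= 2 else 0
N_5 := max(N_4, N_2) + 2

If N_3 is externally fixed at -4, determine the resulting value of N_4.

The intervention breaks the incoming arrows to N_3: N_3 := N_2 no longer applies, and N_3 = -4.
N_4 is not downstream of the intervention, so its value is determined by the original equations.
N_4 = -3 if N_1 >= 2 else 0  [with N_1=-2]  = 0

0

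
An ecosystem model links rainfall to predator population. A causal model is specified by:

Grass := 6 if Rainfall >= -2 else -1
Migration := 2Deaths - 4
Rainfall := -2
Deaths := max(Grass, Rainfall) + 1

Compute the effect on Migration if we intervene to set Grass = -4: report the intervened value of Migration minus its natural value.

Under do(Grass=-4), the mechanism Grass := 6 if Rainfall >= -2 else -1 is discarded; Grass is fixed at -4.
Deaths = max(Grass, Rainfall) + 1  [with Grass=-4, Rainfall=-2]  = -1
Migration = 2Deaths - 4  [with Deaths=-1]  = -6
Without intervention: Grass = 6 if Rainfall >= -2 else -1  [with Rainfall=-2]  = 6; Deaths = max(Grass, Rainfall) + 1  [with Grass=6, Rainfall=-2]  = 7; Migration = 2Deaths - 4  [with Deaths=7]  = 10.
Change = -6 − 10 = -16.

-16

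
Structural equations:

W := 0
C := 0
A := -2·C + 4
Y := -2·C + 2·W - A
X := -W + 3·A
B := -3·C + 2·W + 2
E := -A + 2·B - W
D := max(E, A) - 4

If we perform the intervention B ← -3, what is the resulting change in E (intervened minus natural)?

-10

Intervening sets B = -3 and removes its equation (B := -3·C + 2·W + 2).
A = -2·C + 4  [with C=0]  = 4
E = -A + 2·B - W  [with A=4, B=-3, W=0]  = -10
Without intervention: A = -2·C + 4  [with C=0]  = 4; B = -3·C + 2·W + 2  [with C=0, W=0]  = 2; E = -A + 2·B - W  [with A=4, B=2, W=0]  = 0.
Change = -10 − 0 = -10.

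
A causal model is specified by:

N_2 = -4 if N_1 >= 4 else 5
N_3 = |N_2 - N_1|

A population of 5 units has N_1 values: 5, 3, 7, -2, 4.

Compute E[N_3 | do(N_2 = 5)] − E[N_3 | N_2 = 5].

do(N_2=5) breaks N_2's dependence on N_1. With N_2=5 fixed, N_3 across the units is 0, 2, 2, 7, 1, mean 2.4.
E[N_3|N_2=5] averages over only the 2 units with N_2=5 (N_1 = 3, -2): N_3 = 2, 7, mean 4.5.
Difference = 2.4 − 4.5 = -2.1.

-2.1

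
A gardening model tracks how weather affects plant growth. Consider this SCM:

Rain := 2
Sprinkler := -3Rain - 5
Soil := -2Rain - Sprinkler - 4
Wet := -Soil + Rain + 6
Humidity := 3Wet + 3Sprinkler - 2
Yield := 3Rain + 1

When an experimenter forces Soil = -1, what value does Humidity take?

do(Soil=-1) replaces the equation Soil := -2Rain - Sprinkler - 4 with the constant Soil = -1.
Sprinkler = -3Rain - 5  [with Rain=2]  = -11
Wet = -Soil + Rain + 6  [with Soil=-1, Rain=2]  = 9
Humidity = 3Wet + 3Sprinkler - 2  [with Wet=9, Sprinkler=-11]  = -8

-8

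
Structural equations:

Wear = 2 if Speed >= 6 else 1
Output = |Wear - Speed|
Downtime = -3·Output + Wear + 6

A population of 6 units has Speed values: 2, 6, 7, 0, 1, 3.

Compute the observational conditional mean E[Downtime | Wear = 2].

-5.5

Observing Wear=2 restricts to units where Wear's equation naturally yields 2: Speed ∈ {6, 7}. In that subpopulation Downtime = -4, -7, mean -5.5.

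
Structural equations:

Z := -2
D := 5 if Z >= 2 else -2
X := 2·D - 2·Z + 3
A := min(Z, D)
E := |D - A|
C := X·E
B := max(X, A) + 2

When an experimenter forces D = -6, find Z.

Under do(D=-6), the mechanism D := 5 if Z >= 2 else -2 is discarded; D is fixed at -6.
Z is not downstream of the intervention, so its value is determined by the original equations.

-2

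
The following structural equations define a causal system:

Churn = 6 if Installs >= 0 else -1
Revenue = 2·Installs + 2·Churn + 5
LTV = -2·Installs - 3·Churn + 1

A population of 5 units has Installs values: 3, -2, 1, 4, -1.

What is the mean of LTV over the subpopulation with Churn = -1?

E[LTV|Churn=-1] averages over only the 2 units with Churn=-1 (Installs = -2, -1): LTV = 8, 6, mean 7.

7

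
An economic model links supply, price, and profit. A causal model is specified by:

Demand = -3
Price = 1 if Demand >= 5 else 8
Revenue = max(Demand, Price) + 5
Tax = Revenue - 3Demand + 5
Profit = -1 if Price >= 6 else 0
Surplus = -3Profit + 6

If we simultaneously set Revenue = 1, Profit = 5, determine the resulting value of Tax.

The joint intervention fixes Revenue = 1, Profit = 5, removing each variable's own equation.
Tax = Revenue - 3Demand + 5  [with Revenue=1, Demand=-3]  = 15

15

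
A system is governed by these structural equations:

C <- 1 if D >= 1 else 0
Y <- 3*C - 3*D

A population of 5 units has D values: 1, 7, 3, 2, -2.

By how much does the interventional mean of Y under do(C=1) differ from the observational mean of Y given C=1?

do(C=1) breaks C's dependence on D. With C=1 fixed, Y across the units is 0, -18, -6, -3, 9, mean -3.6.
Observing C=1 restricts to units where C's equation naturally yields 1: D ∈ {1, 7, 3, 2}. In that subpopulation Y = 0, -18, -6, -3, mean -6.75.
Difference = -3.6 − (-6.75) = 3.15.

3.15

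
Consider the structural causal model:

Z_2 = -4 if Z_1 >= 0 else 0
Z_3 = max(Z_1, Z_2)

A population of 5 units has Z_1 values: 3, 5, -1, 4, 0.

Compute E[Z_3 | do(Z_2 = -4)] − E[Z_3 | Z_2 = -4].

Under do(Z_2=-4), Z_2's equation is replaced by Z_2=-4 for every unit. Per-unit Z_3: 3, 5, -1, 4, 0. Mean = 2.2.
Observing Z_2=-4 restricts to units where Z_2's equation naturally yields -4: Z_1 ∈ {3, 5, 4, 0}. In that subpopulation Z_3 = 3, 5, 4, 0, mean 3.
Difference = 2.2 − 3 = -0.8.

-0.8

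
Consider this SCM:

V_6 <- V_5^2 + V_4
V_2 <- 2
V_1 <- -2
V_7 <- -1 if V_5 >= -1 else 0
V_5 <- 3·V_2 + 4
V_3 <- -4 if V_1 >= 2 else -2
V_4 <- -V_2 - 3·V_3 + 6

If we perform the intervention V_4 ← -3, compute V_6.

97

Under do(V_4=-3), the mechanism V_4 <- -V_2 - 3·V_3 + 6 is discarded; V_4 is fixed at -3.
V_5 = 3·V_2 + 4  [with V_2=2]  = 10
V_6 = V_5^2 + V_4  [with V_5=10, V_4=-3]  = 97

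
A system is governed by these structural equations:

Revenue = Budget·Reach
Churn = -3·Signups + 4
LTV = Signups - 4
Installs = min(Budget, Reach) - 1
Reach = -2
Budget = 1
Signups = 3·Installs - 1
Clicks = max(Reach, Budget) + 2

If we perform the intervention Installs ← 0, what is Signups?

-1

Intervening sets Installs = 0 and removes its equation (Installs = min(Budget, Reach) - 1).
Signups = 3·Installs - 1  [with Installs=0]  = -1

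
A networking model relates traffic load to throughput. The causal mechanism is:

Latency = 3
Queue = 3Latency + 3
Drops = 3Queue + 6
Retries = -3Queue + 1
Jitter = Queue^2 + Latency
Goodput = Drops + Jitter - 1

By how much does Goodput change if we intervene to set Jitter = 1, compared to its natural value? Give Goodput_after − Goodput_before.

The intervention breaks the incoming arrows to Jitter: Jitter = Queue^2 + Latency no longer applies, and Jitter = 1.
Queue = 3Latency + 3  [with Latency=3]  = 12
Drops = 3Queue + 6  [with Queue=12]  = 42
Goodput = Drops + Jitter - 1  [with Drops=42, Jitter=1]  = 42
Without intervention: Queue = 3Latency + 3  [with Latency=3]  = 12; Drops = 3Queue + 6  [with Queue=12]  = 42; Jitter = Queue^2 + Latency  [with Queue=12, Latency=3]  = 147; Goodput = Drops + Jitter - 1  [with Drops=42, Jitter=147]  = 188.
Change = 42 − 188 = -146.

-146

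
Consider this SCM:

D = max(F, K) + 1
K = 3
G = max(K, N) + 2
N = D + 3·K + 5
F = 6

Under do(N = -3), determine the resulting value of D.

7

Under do(N=-3), the mechanism N = D + 3·K + 5 is discarded; N is fixed at -3.
Since D is not a descendant of the intervened variable, it is unaffected.
D = max(F, K) + 1  [with F=6, K=3]  = 7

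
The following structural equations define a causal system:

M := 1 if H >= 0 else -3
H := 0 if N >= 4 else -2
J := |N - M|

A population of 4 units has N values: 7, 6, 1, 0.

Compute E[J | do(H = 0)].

3

The intervention sets H=0 in all 4 units regardless of N. Recomputing J per unit gives 6, 5, 0, 1; average 3.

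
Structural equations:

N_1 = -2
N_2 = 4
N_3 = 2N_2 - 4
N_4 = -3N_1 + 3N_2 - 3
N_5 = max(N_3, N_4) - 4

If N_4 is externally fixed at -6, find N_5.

0

Intervening sets N_4 = -6 and removes its equation (N_4 = -3N_1 + 3N_2 - 3).
N_3 = 2N_2 - 4  [with N_2=4]  = 4
N_5 = max(N_3, N_4) - 4  [with N_3=4, N_4=-6]  = 0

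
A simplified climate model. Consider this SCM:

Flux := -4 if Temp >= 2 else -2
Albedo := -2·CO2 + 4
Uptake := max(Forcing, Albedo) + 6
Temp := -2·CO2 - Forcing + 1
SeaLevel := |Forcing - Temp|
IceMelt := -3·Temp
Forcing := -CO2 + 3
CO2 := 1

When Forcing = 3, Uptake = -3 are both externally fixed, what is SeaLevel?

7

Under do(Forcing = 3, Uptake = -3), each intervened variable's structural equation is replaced by its fixed value.
Temp = -2·CO2 - Forcing + 1  [with CO2=1, Forcing=3]  = -4
SeaLevel = |Forcing - Temp|  [with Forcing=3, Temp=-4]  = 7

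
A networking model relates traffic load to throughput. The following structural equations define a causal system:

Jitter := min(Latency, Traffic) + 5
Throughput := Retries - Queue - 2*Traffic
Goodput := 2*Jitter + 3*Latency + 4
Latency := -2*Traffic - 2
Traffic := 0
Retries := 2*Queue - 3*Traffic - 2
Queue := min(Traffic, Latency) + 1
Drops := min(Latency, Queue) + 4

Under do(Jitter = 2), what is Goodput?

Intervening sets Jitter = 2 and removes its equation (Jitter := min(Latency, Traffic) + 5).
Latency = -2*Traffic - 2  [with Traffic=0]  = -2
Goodput = 2*Jitter + 3*Latency + 4  [with Jitter=2, Latency=-2]  = 2

2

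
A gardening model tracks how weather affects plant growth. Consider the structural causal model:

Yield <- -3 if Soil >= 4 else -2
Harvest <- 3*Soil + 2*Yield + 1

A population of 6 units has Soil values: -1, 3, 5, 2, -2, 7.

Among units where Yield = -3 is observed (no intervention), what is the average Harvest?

Observing Yield=-3 restricts to units where Yield's equation naturally yields -3: Soil ∈ {5, 7}. In that subpopulation Harvest = 10, 16, mean 13.

13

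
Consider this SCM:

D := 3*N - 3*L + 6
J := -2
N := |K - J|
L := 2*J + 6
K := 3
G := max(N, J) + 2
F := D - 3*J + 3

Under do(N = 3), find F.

The intervention breaks the incoming arrows to N: N := |K - J| no longer applies, and N = 3.
L = 2*J + 6  [with J=-2]  = 2
D = 3*N - 3*L + 6  [with N=3, L=2]  = 9
F = D - 3*J + 3  [with D=9, J=-2]  = 18

18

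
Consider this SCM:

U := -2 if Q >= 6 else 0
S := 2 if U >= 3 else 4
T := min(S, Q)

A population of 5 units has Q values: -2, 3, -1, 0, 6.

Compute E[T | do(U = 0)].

The intervention sets U=0 in all 5 units regardless of Q. Recomputing T per unit gives -2, 3, -1, 0, 4; average 0.8.

0.8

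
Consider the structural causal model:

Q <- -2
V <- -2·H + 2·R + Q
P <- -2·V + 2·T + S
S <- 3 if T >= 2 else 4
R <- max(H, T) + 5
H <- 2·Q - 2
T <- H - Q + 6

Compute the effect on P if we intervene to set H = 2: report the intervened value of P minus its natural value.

Under do(H=2), the mechanism H <- 2·Q - 2 is discarded; H is fixed at 2.
T = H - Q + 6  [with H=2, Q=-2]  = 10
R = max(H, T) + 5  [with H=2, T=10]  = 15
V = -2·H + 2·R + Q  [with H=2, R=15, Q=-2]  = 24
S = 3 if T >= 2 else 4  [with T=10]  = 3
P = -2·V + 2·T + S  [with V=24, T=10, S=3]  = -25
Without intervention: H = 2·Q - 2  [with Q=-2]  = -6; T = H - Q + 6  [with H=-6, Q=-2]  = 2; R = max(H, T) + 5  [with H=-6, T=2]  = 7; V = -2·H + 2·R + Q  [with H=-6, R=7, Q=-2]  = 24; S = 3 if T >= 2 else 4  [with T=2]  = 3; P = -2·V + 2·T + S  [with V=24, T=2, S=3]  = -41.
Change = -25 − (-41) = 16.

16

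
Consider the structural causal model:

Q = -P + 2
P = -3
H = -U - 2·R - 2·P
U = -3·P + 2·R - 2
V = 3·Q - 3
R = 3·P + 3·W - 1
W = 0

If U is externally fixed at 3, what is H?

23

Intervening sets U = 3 and removes its equation (U = -3·P + 2·R - 2).
R = 3·P + 3·W - 1  [with P=-3, W=0]  = -10
H = -U - 2·R - 2·P  [with U=3, R=-10, P=-3]  = 23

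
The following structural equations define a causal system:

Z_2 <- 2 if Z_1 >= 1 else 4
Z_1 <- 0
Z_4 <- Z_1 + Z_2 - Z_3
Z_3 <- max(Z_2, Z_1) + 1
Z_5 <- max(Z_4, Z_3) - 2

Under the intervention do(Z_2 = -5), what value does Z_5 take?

-1

do(Z_2=-5) replaces the equation Z_2 <- 2 if Z_1 >= 1 else 4 with the constant Z_2 = -5.
Z_3 = max(Z_2, Z_1) + 1  [with Z_2=-5, Z_1=0]  = 1
Z_4 = Z_1 + Z_2 - Z_3  [with Z_1=0, Z_2=-5, Z_3=1]  = -6
Z_5 = max(Z_4, Z_3) - 2  [with Z_4=-6, Z_3=1]  = -1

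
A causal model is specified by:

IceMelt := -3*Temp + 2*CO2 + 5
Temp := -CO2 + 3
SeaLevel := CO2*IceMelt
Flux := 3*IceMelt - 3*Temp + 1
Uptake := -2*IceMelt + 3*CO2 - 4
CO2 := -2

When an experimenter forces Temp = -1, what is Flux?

16

do(Temp=-1) replaces the equation Temp := -CO2 + 3 with the constant Temp = -1.
IceMelt = -3*Temp + 2*CO2 + 5  [with Temp=-1, CO2=-2]  = 4
Flux = 3*IceMelt - 3*Temp + 1  [with IceMelt=4, Temp=-1]  = 16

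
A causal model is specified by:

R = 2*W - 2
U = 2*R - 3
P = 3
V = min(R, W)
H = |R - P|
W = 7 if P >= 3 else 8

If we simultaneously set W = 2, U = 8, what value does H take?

Setting W = 2, U = 8 by intervention discards those variables' equations.
R = 2*W - 2  [with W=2]  = 2
H = |R - P|  [with R=2, P=3]  = 1

1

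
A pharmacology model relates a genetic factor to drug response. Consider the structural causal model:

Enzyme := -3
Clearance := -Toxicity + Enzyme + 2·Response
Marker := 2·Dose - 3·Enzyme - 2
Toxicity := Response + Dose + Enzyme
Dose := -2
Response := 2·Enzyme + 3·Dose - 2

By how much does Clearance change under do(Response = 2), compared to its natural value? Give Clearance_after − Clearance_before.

16

Under do(Response=2), the mechanism Response := 2·Enzyme + 3·Dose - 2 is discarded; Response is fixed at 2.
Toxicity = Response + Dose + Enzyme  [with Response=2, Dose=-2, Enzyme=-3]  = -3
Clearance = -Toxicity + Enzyme + 2·Response  [with Toxicity=-3, Enzyme=-3, Response=2]  = 4
Without intervention: Response = 2·Enzyme + 3·Dose - 2  [with Enzyme=-3, Dose=-2]  = -14; Toxicity = Response + Dose + Enzyme  [with Response=-14, Dose=-2, Enzyme=-3]  = -19; Clearance = -Toxicity + Enzyme + 2·Response  [with Toxicity=-19, Enzyme=-3, Response=-14]  = -12.
Change = 4 − (-12) = 16.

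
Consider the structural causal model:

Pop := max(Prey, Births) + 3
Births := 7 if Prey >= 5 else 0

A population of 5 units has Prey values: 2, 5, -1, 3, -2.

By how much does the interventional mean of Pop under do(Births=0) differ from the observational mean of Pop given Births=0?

0.75

Under do(Births=0), Births's equation is replaced by Births=0 for every unit. Per-unit Pop: 5, 8, 3, 6, 3. Mean = 5.
Conditioning on Births=0 selects the 4 unit(s) with Prey ∈ {2, -1, 3, -2}. Their Pop values: 5, 3, 6, 3. Mean = 4.25.
Difference = 5 − 4.25 = 0.75.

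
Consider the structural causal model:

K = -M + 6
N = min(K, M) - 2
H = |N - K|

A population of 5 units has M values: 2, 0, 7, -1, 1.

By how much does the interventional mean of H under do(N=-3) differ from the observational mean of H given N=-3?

do(N=-3) breaks N's dependence on M. With N=-3 fixed, H across the units is 7, 9, 2, 10, 8, mean 7.2.
Observing N=-3 restricts to units where N's equation naturally yields -3: M ∈ {7, -1}. In that subpopulation H = 2, 10, mean 6.
Difference = 7.2 − 6 = 1.2.

1.2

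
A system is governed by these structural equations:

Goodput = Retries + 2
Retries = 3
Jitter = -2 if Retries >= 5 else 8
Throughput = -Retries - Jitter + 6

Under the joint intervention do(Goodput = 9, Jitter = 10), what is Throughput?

Setting Goodput = 9, Jitter = 10 by intervention discards those variables' equations.
Throughput = -Retries - Jitter + 6  [with Retries=3, Jitter=10]  = -7

-7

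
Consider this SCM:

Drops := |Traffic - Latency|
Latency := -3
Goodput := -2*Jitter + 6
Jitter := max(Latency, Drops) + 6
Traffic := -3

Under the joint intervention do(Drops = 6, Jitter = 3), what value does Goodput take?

Setting Drops = 6, Jitter = 3 by intervention discards those variables' equations.
Goodput = -2*Jitter + 6  [with Jitter=3]  = 0

0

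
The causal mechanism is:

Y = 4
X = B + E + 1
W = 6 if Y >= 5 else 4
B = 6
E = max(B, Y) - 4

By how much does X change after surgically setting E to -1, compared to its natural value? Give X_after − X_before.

do(E=-1) replaces the equation E = max(B, Y) - 4 with the constant E = -1.
X = B + E + 1  [with B=6, E=-1]  = 6
Without intervention: E = max(B, Y) - 4  [with B=6, Y=4]  = 2; X = B + E + 1  [with B=6, E=2]  = 9.
Change = 6 − 9 = -3.

-3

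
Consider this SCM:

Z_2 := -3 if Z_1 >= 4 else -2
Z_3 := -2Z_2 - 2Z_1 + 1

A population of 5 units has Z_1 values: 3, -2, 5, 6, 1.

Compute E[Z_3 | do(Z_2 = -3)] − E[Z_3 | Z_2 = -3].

5.8

Under do(Z_2=-3), Z_2's equation is replaced by Z_2=-3 for every unit. Per-unit Z_3: 1, 11, -3, -5, 5. Mean = 1.8.
Observing Z_2=-3 restricts to units where Z_2's equation naturally yields -3: Z_1 ∈ {5, 6}. In that subpopulation Z_3 = -3, -5, mean -4.
Difference = 1.8 − (-4) = 5.8.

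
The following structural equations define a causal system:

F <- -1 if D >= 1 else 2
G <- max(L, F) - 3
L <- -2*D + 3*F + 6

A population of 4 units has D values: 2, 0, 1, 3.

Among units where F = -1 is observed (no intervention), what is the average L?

E[L|F=-1] averages over only the 3 units with F=-1 (D = 2, 1, 3): L = -1, 1, -3, mean -1.

-1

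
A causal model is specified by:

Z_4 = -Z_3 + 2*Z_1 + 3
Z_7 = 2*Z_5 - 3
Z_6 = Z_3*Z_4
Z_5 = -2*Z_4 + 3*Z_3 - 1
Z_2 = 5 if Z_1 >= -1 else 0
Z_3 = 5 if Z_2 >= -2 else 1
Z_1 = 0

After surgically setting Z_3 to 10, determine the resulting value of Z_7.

The intervention breaks the incoming arrows to Z_3: Z_3 = 5 if Z_2 >= -2 else 1 no longer applies, and Z_3 = 10.
Z_4 = -Z_3 + 2*Z_1 + 3  [with Z_3=10, Z_1=0]  = -7
Z_5 = -2*Z_4 + 3*Z_3 - 1  [with Z_4=-7, Z_3=10]  = 43
Z_7 = 2*Z_5 - 3  [with Z_5=43]  = 83

83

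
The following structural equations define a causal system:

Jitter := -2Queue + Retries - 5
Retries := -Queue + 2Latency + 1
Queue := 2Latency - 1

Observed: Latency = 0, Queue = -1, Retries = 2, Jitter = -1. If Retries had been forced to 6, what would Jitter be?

3

The intervention breaks the incoming arrows to Retries: Retries := -Queue + 2Latency + 1 no longer applies, and Retries = 6.
Queue = 2Latency - 1  [with Latency=0]  = -1
Jitter = -2Queue + Retries - 5  [with Queue=-1, Retries=6]  = 3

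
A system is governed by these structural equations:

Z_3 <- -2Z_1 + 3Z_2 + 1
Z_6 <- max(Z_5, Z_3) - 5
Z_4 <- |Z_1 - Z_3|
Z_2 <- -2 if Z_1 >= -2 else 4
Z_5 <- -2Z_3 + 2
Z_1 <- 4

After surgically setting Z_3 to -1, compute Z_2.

Under do(Z_3=-1), the mechanism Z_3 <- -2Z_1 + 3Z_2 + 1 is discarded; Z_3 is fixed at -1.
Since Z_2 is not a descendant of the intervened variable, it is unaffected.
Z_2 = -2 if Z_1 >= -2 else 4  [with Z_1=4]  = -2

-2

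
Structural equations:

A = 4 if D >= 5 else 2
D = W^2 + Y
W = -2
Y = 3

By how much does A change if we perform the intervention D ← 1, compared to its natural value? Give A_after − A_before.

-2

The intervention breaks the incoming arrows to D: D = W^2 + Y no longer applies, and D = 1.
A = 4 if D >= 5 else 2  [with D=1]  = 2
Without intervention: D = W^2 + Y  [with W=-2, Y=3]  = 7; A = 4 if D >= 5 else 2  [with D=7]  = 4.
Change = 2 − 4 = -2.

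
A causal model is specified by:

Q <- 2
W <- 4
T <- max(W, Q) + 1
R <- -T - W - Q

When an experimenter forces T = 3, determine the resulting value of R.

The intervention breaks the incoming arrows to T: T <- max(W, Q) + 1 no longer applies, and T = 3.
R = -T - W - Q  [with T=3, W=4, Q=2]  = -9

-9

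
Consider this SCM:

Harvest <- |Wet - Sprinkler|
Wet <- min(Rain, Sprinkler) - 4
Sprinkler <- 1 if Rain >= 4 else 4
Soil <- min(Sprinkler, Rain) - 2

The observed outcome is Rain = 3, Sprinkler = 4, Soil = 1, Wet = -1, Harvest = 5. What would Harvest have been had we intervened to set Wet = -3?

7

Intervening sets Wet = -3 and removes its equation (Wet <- min(Rain, Sprinkler) - 4).
Sprinkler = 1 if Rain >= 4 else 4  [with Rain=3]  = 4
Harvest = |Wet - Sprinkler|  [with Wet=-3, Sprinkler=4]  = 7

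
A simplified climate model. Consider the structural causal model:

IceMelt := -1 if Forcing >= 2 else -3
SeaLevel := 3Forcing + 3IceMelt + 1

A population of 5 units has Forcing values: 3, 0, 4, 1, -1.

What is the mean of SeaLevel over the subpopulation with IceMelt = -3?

-8

E[SeaLevel|IceMelt=-3] averages over only the 3 units with IceMelt=-3 (Forcing = 0, 1, -1): SeaLevel = -8, -5, -11, mean -8.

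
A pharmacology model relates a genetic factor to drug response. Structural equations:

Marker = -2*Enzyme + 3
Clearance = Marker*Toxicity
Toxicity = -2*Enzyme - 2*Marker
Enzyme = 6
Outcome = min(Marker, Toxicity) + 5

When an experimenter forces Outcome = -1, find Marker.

-9

Under do(Outcome=-1), the mechanism Outcome = min(Marker, Toxicity) + 5 is discarded; Outcome is fixed at -1.
No directed path runs from Outcome to Marker, so Marker keeps its natural value.
Marker = -2*Enzyme + 3  [with Enzyme=6]  = -9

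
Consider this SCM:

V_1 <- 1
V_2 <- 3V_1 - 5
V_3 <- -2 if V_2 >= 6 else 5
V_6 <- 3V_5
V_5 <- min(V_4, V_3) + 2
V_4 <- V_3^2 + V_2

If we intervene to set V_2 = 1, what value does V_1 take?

1

Under do(V_2=1), the mechanism V_2 <- 3V_1 - 5 is discarded; V_2 is fixed at 1.
V_1 is not downstream of the intervention, so its value is determined by the original equations.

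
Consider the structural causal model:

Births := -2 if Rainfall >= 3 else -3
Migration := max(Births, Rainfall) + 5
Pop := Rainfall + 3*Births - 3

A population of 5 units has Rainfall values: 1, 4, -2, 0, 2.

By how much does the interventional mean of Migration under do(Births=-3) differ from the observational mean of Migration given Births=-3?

0.75

Under do(Births=-3), Births's equation is replaced by Births=-3 for every unit. Per-unit Migration: 6, 9, 3, 5, 7. Mean = 6.
Conditioning on Births=-3 selects the 4 unit(s) with Rainfall ∈ {1, -2, 0, 2}. Their Migration values: 6, 3, 5, 7. Mean = 5.25.
Difference = 6 − 5.25 = 0.75.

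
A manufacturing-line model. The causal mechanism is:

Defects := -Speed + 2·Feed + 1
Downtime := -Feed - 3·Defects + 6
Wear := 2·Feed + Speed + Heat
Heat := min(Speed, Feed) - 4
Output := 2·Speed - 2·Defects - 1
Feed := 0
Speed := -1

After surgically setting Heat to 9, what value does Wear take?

The intervention breaks the incoming arrows to Heat: Heat := min(Speed, Feed) - 4 no longer applies, and Heat = 9.
Wear = 2·Feed + Speed + Heat  [with Feed=0, Speed=-1, Heat=9]  = 8

8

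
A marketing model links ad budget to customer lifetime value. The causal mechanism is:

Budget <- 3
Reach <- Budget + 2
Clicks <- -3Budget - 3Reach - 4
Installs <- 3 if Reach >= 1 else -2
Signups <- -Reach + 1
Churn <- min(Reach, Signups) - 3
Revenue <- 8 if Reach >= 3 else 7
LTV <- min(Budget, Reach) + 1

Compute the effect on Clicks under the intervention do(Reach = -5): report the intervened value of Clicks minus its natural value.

The intervention breaks the incoming arrows to Reach: Reach <- Budget + 2 no longer applies, and Reach = -5.
Clicks = -3Budget - 3Reach - 4  [with Budget=3, Reach=-5]  = 2
Without intervention: Reach = Budget + 2  [with Budget=3]  = 5; Clicks = -3Budget - 3Reach - 4  [with Budget=3, Reach=5]  = -28.
Change = 2 − (-28) = 30.

30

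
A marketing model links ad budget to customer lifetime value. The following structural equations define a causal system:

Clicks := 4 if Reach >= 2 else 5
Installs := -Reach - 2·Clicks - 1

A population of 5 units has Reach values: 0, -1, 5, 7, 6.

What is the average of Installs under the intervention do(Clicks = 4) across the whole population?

The intervention sets Clicks=4 in all 5 units regardless of Reach. Recomputing Installs per unit gives -9, -8, -14, -16, -15; average -12.4.

-12.4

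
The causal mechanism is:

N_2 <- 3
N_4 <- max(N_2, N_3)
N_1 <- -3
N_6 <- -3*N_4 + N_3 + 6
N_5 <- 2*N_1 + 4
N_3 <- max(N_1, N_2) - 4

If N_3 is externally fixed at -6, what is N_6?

-9

The intervention breaks the incoming arrows to N_3: N_3 <- max(N_1, N_2) - 4 no longer applies, and N_3 = -6.
N_4 = max(N_2, N_3)  [with N_2=3, N_3=-6]  = 3
N_6 = -3*N_4 + N_3 + 6  [with N_4=3, N_3=-6]  = -9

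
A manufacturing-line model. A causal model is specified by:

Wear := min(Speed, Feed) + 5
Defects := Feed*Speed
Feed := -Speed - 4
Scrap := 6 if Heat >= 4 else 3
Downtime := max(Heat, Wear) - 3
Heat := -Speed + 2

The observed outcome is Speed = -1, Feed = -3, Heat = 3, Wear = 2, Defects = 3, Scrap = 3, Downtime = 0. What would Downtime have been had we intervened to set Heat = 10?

7

The intervention breaks the incoming arrows to Heat: Heat := -Speed + 2 no longer applies, and Heat = 10.
Feed = -Speed - 4  [with Speed=-1]  = -3
Wear = min(Speed, Feed) + 5  [with Speed=-1, Feed=-3]  = 2
Downtime = max(Heat, Wear) - 3  [with Heat=10, Wear=2]  = 7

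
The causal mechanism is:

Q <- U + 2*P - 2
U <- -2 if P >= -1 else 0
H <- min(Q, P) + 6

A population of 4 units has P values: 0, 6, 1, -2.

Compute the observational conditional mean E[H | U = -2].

6

E[H|U=-2] averages over only the 3 units with U=-2 (P = 0, 6, 1): H = 2, 12, 4, mean 6.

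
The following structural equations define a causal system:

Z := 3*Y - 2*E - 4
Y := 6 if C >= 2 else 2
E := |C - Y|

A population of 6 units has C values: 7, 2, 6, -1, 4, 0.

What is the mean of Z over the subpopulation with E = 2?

Observing E=2 restricts to units where E's equation naturally yields 2: C ∈ {4, 0}. In that subpopulation Z = 10, -2, mean 4.

4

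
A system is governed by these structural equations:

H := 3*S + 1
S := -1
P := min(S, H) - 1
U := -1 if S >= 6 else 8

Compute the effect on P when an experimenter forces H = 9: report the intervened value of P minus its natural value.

The intervention breaks the incoming arrows to H: H := 3*S + 1 no longer applies, and H = 9.
P = min(S, H) - 1  [with S=-1, H=9]  = -2
Without intervention: H = 3*S + 1  [with S=-1]  = -2; P = min(S, H) - 1  [with S=-1, H=-2]  = -3.
Change = -2 − (-3) = 1.

1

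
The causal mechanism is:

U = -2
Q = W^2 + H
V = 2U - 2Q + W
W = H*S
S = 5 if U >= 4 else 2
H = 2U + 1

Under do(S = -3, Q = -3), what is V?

11

Setting S = -3, Q = -3 by intervention discards those variables' equations.
H = 2U + 1  [with U=-2]  = -3
W = H*S  [with H=-3, S=-3]  = 9
V = 2U - 2Q + W  [with U=-2, Q=-3, W=9]  = 11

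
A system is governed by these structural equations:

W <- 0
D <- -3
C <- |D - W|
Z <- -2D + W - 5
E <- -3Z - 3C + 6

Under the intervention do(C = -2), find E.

9

do(C=-2) replaces the equation C <- |D - W| with the constant C = -2.
Z = -2D + W - 5  [with D=-3, W=0]  = 1
E = -3Z - 3C + 6  [with Z=1, C=-2]  = 9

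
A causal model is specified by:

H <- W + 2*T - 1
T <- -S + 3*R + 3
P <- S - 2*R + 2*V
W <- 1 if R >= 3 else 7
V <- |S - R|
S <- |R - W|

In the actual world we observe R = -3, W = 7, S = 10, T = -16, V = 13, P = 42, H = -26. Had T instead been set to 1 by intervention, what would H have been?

The intervention breaks the incoming arrows to T: T <- -S + 3*R + 3 no longer applies, and T = 1.
W = 1 if R >= 3 else 7  [with R=-3]  = 7
H = W + 2*T - 1  [with W=7, T=1]  = 8

8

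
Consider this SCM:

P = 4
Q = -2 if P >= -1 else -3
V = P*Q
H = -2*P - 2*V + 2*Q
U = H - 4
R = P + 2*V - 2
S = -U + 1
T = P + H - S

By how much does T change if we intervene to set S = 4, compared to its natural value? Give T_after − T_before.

do(S=4) replaces the equation S = -U + 1 with the constant S = 4.
Q = -2 if P >= -1 else -3  [with P=4]  = -2
V = P*Q  [with P=4, Q=-2]  = -8
H = -2*P - 2*V + 2*Q  [with P=4, V=-8, Q=-2]  = 4
T = P + H - S  [with P=4, H=4, S=4]  = 4
Without intervention: Q = -2 if P >= -1 else -3  [with P=4]  = -2; V = P*Q  [with P=4, Q=-2]  = -8; H = -2*P - 2*V + 2*Q  [with P=4, V=-8, Q=-2]  = 4; U = H - 4  [with H=4]  = 0; S = -U + 1  [with U=0]  = 1; T = P + H - S  [with P=4, H=4, S=1]  = 7.
Change = 4 − 7 = -3.

-3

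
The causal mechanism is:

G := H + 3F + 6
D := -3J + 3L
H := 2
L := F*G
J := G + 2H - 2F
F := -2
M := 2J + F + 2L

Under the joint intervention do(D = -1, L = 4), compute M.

26

Setting D = -1, L = 4 by intervention discards those variables' equations.
G = H + 3F + 6  [with H=2, F=-2]  = 2
J = G + 2H - 2F  [with G=2, H=2, F=-2]  = 10
M = 2J + F + 2L  [with J=10, F=-2, L=4]  = 26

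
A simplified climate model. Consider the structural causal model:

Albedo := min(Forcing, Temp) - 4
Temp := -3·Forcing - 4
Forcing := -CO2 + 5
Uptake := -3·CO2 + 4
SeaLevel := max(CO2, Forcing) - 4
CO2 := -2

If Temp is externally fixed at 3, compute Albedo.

The intervention breaks the incoming arrows to Temp: Temp := -3·Forcing - 4 no longer applies, and Temp = 3.
Forcing = -CO2 + 5  [with CO2=-2]  = 7
Albedo = min(Forcing, Temp) - 4  [with Forcing=7, Temp=3]  = -1

-1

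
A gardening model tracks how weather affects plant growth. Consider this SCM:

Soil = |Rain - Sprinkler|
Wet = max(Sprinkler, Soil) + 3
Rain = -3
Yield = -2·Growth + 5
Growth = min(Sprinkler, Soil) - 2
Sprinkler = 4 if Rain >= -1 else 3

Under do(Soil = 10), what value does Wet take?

The intervention breaks the incoming arrows to Soil: Soil = |Rain - Sprinkler| no longer applies, and Soil = 10.
Sprinkler = 4 if Rain >= -1 else 3  [with Rain=-3]  = 3
Wet = max(Sprinkler, Soil) + 3  [with Sprinkler=3, Soil=10]  = 13

13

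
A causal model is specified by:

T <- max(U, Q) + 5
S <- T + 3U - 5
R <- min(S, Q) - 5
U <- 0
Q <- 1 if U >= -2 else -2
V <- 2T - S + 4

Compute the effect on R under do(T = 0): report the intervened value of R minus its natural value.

The intervention breaks the incoming arrows to T: T <- max(U, Q) + 5 no longer applies, and T = 0.
Q = 1 if U >= -2 else -2  [with U=0]  = 1
S = T + 3U - 5  [with T=0, U=0]  = -5
R = min(S, Q) - 5  [with S=-5, Q=1]  = -10
Without intervention: Q = 1 if U >= -2 else -2  [with U=0]  = 1; T = max(U, Q) + 5  [with U=0, Q=1]  = 6; S = T + 3U - 5  [with T=6, U=0]  = 1; R = min(S, Q) - 5  [with S=1, Q=1]  = -4.
Change = -10 − (-4) = -6.

-6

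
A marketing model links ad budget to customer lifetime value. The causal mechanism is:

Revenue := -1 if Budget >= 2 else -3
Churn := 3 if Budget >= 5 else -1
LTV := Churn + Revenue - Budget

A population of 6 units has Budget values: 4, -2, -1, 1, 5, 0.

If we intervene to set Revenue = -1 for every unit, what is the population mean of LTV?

Under do(Revenue=-1), Revenue's equation is replaced by Revenue=-1 for every unit. Per-unit LTV: -6, 0, -1, -3, -3, -2. Mean = -2.5.

-2.5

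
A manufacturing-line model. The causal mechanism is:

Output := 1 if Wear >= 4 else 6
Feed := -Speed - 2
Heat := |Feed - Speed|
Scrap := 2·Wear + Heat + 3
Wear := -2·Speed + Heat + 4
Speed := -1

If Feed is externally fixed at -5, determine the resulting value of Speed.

Under do(Feed=-5), the mechanism Feed := -Speed - 2 is discarded; Feed is fixed at -5.
Speed is not downstream of the intervention, so its value is determined by the original equations.

-1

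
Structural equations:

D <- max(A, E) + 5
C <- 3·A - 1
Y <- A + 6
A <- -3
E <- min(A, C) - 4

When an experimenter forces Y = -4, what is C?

-10

The intervention breaks the incoming arrows to Y: Y <- A + 6 no longer applies, and Y = -4.
Since C is not a descendant of the intervened variable, it is unaffected.
C = 3·A - 1  [with A=-3]  = -10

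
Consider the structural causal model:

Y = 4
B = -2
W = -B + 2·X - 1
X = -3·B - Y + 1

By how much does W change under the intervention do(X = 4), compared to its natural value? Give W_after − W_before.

The intervention breaks the incoming arrows to X: X = -3·B - Y + 1 no longer applies, and X = 4.
W = -B + 2·X - 1  [with B=-2, X=4]  = 9
Without intervention: X = -3·B - Y + 1  [with B=-2, Y=4]  = 3; W = -B + 2·X - 1  [with B=-2, X=3]  = 7.
Change = 9 − 7 = 2.

2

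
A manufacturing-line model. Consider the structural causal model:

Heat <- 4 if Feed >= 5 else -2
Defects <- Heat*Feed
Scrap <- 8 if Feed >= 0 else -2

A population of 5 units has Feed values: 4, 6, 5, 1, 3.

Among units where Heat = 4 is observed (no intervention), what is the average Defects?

22

E[Defects|Heat=4] averages over only the 2 units with Heat=4 (Feed = 6, 5): Defects = 24, 20, mean 22.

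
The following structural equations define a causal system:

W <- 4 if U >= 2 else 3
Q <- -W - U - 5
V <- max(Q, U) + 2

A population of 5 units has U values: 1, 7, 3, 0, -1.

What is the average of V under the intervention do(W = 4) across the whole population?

4

Under do(W=4), W's equation is replaced by W=4 for every unit. Per-unit V: 3, 9, 5, 2, 1. Mean = 4.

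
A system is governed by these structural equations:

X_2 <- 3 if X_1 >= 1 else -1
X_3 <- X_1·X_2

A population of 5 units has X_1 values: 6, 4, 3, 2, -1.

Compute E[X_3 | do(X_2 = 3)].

do(X_2=3) breaks X_2's dependence on X_1. With X_2=3 fixed, X_3 across the units is 18, 12, 9, 6, -3, mean 8.4.

8.4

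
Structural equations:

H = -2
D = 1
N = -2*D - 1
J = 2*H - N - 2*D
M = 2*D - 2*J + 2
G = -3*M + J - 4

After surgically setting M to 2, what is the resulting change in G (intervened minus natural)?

24

The intervention breaks the incoming arrows to M: M = 2*D - 2*J + 2 no longer applies, and M = 2.
N = -2*D - 1  [with D=1]  = -3
J = 2*H - N - 2*D  [with H=-2, N=-3, D=1]  = -3
G = -3*M + J - 4  [with M=2, J=-3]  = -13
Without intervention: N = -2*D - 1  [with D=1]  = -3; J = 2*H - N - 2*D  [with H=-2, N=-3, D=1]  = -3; M = 2*D - 2*J + 2  [with D=1, J=-3]  = 10; G = -3*M + J - 4  [with M=10, J=-3]  = -37.
Change = -13 − (-37) = 24.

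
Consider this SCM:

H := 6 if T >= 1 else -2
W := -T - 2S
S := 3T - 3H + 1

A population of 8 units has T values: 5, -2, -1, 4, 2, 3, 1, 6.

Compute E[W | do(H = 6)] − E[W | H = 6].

Every unit gets H=6 under the intervention. W values become -1, 48, 41, 6, 20, 13, 27, -8; E[W|do(H=6)] = 18.25.
Observing H=6 restricts to units where H's equation naturally yields 6: T ∈ {5, 4, 2, 3, 1, 6}. In that subpopulation W = -1, 6, 20, 13, 27, -8, mean 9.5.
Difference = 18.25 − 9.5 = 8.75.

8.75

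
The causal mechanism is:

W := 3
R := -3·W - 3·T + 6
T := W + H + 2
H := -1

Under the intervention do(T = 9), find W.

Under do(T=9), the mechanism T := W + H + 2 is discarded; T is fixed at 9.
W is not downstream of the intervention, so its value is determined by the original equations.

3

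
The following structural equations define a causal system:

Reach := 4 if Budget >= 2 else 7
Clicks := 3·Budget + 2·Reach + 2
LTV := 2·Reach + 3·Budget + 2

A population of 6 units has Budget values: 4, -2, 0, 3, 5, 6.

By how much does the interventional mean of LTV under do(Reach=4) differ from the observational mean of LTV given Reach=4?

-5.5

The intervention sets Reach=4 in all 6 units regardless of Budget. Recomputing LTV per unit gives 22, 4, 10, 19, 25, 28; average 18.
Observing Reach=4 restricts to units where Reach's equation naturally yields 4: Budget ∈ {4, 3, 5, 6}. In that subpopulation LTV = 22, 19, 25, 28, mean 23.5.
Difference = 18 − 23.5 = -5.5.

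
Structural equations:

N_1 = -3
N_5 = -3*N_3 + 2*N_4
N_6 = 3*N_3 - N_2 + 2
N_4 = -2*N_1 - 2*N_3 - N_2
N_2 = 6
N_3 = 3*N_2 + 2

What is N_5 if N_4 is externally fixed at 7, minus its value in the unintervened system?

94

Intervening sets N_4 = 7 and removes its equation (N_4 = -2*N_1 - 2*N_3 - N_2).
N_3 = 3*N_2 + 2  [with N_2=6]  = 20
N_5 = -3*N_3 + 2*N_4  [with N_3=20, N_4=7]  = -46
Without intervention: N_3 = 3*N_2 + 2  [with N_2=6]  = 20; N_4 = -2*N_1 - 2*N_3 - N_2  [with N_1=-3, N_3=20, N_2=6]  = -40; N_5 = -3*N_3 + 2*N_4  [with N_3=20, N_4=-40]  = -140.
Change = -46 − (-140) = 94.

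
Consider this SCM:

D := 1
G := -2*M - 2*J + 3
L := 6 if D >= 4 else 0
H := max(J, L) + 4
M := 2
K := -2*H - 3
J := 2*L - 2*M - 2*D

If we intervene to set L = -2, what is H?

2

The intervention breaks the incoming arrows to L: L := 6 if D >= 4 else 0 no longer applies, and L = -2.
J = 2*L - 2*M - 2*D  [with L=-2, M=2, D=1]  = -10
H = max(J, L) + 4  [with J=-10, L=-2]  = 2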